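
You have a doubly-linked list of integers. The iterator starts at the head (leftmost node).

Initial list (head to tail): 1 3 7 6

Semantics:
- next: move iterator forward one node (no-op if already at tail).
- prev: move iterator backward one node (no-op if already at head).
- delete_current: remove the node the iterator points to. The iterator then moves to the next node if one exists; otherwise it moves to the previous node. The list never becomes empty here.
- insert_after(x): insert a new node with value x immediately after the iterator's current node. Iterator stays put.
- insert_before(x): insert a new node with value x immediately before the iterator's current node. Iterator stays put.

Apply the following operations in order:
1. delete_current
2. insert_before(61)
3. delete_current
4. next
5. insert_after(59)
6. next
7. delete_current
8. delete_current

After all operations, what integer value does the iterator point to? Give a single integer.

Answer: 7

Derivation:
After 1 (delete_current): list=[3, 7, 6] cursor@3
After 2 (insert_before(61)): list=[61, 3, 7, 6] cursor@3
After 3 (delete_current): list=[61, 7, 6] cursor@7
After 4 (next): list=[61, 7, 6] cursor@6
After 5 (insert_after(59)): list=[61, 7, 6, 59] cursor@6
After 6 (next): list=[61, 7, 6, 59] cursor@59
After 7 (delete_current): list=[61, 7, 6] cursor@6
After 8 (delete_current): list=[61, 7] cursor@7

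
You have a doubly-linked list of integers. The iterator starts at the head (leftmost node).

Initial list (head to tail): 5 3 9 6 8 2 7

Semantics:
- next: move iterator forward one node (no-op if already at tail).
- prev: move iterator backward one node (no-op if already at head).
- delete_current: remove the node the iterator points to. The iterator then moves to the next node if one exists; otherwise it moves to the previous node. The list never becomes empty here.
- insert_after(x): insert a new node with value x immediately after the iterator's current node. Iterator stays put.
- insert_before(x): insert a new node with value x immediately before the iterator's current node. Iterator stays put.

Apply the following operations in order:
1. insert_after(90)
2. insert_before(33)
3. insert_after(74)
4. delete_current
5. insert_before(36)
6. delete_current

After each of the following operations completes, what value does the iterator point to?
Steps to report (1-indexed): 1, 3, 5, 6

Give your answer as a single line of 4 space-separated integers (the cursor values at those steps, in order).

After 1 (insert_after(90)): list=[5, 90, 3, 9, 6, 8, 2, 7] cursor@5
After 2 (insert_before(33)): list=[33, 5, 90, 3, 9, 6, 8, 2, 7] cursor@5
After 3 (insert_after(74)): list=[33, 5, 74, 90, 3, 9, 6, 8, 2, 7] cursor@5
After 4 (delete_current): list=[33, 74, 90, 3, 9, 6, 8, 2, 7] cursor@74
After 5 (insert_before(36)): list=[33, 36, 74, 90, 3, 9, 6, 8, 2, 7] cursor@74
After 6 (delete_current): list=[33, 36, 90, 3, 9, 6, 8, 2, 7] cursor@90

Answer: 5 5 74 90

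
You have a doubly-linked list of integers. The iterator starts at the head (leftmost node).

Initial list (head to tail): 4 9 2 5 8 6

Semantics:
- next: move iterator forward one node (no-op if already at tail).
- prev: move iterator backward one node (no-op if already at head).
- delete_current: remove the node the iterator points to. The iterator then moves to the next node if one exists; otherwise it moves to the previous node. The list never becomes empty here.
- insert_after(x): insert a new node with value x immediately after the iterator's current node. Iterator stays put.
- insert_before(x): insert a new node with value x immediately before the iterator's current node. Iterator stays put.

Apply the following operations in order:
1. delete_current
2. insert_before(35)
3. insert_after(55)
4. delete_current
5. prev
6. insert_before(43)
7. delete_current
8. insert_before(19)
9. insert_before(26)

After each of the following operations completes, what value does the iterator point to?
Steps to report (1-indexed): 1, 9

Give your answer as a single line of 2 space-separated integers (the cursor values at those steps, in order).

After 1 (delete_current): list=[9, 2, 5, 8, 6] cursor@9
After 2 (insert_before(35)): list=[35, 9, 2, 5, 8, 6] cursor@9
After 3 (insert_after(55)): list=[35, 9, 55, 2, 5, 8, 6] cursor@9
After 4 (delete_current): list=[35, 55, 2, 5, 8, 6] cursor@55
After 5 (prev): list=[35, 55, 2, 5, 8, 6] cursor@35
After 6 (insert_before(43)): list=[43, 35, 55, 2, 5, 8, 6] cursor@35
After 7 (delete_current): list=[43, 55, 2, 5, 8, 6] cursor@55
After 8 (insert_before(19)): list=[43, 19, 55, 2, 5, 8, 6] cursor@55
After 9 (insert_before(26)): list=[43, 19, 26, 55, 2, 5, 8, 6] cursor@55

Answer: 9 55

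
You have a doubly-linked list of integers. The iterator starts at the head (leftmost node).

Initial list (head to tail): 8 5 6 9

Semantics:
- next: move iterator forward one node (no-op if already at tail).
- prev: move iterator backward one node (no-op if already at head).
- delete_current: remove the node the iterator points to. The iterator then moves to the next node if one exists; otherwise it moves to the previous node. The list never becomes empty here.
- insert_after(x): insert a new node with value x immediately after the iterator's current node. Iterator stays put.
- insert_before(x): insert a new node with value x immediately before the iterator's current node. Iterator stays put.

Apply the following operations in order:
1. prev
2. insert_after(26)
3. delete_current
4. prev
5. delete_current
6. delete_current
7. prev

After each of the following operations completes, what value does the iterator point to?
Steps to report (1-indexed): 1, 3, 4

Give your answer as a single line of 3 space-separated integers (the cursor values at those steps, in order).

Answer: 8 26 26

Derivation:
After 1 (prev): list=[8, 5, 6, 9] cursor@8
After 2 (insert_after(26)): list=[8, 26, 5, 6, 9] cursor@8
After 3 (delete_current): list=[26, 5, 6, 9] cursor@26
After 4 (prev): list=[26, 5, 6, 9] cursor@26
After 5 (delete_current): list=[5, 6, 9] cursor@5
After 6 (delete_current): list=[6, 9] cursor@6
After 7 (prev): list=[6, 9] cursor@6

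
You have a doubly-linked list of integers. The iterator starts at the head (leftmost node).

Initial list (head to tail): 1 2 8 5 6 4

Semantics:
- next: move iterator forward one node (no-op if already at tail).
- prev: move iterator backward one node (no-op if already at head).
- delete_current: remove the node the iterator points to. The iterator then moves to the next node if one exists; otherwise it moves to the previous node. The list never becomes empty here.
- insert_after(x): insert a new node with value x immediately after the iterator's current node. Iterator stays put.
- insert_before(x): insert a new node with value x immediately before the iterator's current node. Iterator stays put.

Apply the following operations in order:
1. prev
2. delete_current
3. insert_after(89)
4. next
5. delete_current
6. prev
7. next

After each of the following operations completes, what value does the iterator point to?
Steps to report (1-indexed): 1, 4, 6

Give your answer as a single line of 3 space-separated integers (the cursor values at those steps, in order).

After 1 (prev): list=[1, 2, 8, 5, 6, 4] cursor@1
After 2 (delete_current): list=[2, 8, 5, 6, 4] cursor@2
After 3 (insert_after(89)): list=[2, 89, 8, 5, 6, 4] cursor@2
After 4 (next): list=[2, 89, 8, 5, 6, 4] cursor@89
After 5 (delete_current): list=[2, 8, 5, 6, 4] cursor@8
After 6 (prev): list=[2, 8, 5, 6, 4] cursor@2
After 7 (next): list=[2, 8, 5, 6, 4] cursor@8

Answer: 1 89 2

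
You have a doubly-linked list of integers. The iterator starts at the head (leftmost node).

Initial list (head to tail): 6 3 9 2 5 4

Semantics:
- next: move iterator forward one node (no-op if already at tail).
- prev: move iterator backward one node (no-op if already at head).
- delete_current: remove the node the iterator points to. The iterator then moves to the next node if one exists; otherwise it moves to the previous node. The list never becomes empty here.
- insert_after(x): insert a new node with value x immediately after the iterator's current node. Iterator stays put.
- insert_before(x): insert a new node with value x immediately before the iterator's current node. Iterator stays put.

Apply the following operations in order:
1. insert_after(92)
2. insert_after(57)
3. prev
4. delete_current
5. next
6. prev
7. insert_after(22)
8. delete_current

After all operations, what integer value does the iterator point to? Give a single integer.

After 1 (insert_after(92)): list=[6, 92, 3, 9, 2, 5, 4] cursor@6
After 2 (insert_after(57)): list=[6, 57, 92, 3, 9, 2, 5, 4] cursor@6
After 3 (prev): list=[6, 57, 92, 3, 9, 2, 5, 4] cursor@6
After 4 (delete_current): list=[57, 92, 3, 9, 2, 5, 4] cursor@57
After 5 (next): list=[57, 92, 3, 9, 2, 5, 4] cursor@92
After 6 (prev): list=[57, 92, 3, 9, 2, 5, 4] cursor@57
After 7 (insert_after(22)): list=[57, 22, 92, 3, 9, 2, 5, 4] cursor@57
After 8 (delete_current): list=[22, 92, 3, 9, 2, 5, 4] cursor@22

Answer: 22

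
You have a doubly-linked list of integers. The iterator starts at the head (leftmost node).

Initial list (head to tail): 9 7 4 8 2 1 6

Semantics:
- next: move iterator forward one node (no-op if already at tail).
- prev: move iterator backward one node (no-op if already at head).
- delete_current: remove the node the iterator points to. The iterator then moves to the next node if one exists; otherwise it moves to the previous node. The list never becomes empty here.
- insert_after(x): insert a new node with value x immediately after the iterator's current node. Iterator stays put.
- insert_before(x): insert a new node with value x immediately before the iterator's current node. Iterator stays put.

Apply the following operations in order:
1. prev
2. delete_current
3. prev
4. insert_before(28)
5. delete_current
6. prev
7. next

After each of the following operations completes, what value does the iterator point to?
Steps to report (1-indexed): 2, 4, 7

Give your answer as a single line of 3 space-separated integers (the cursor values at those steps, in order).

Answer: 7 7 4

Derivation:
After 1 (prev): list=[9, 7, 4, 8, 2, 1, 6] cursor@9
After 2 (delete_current): list=[7, 4, 8, 2, 1, 6] cursor@7
After 3 (prev): list=[7, 4, 8, 2, 1, 6] cursor@7
After 4 (insert_before(28)): list=[28, 7, 4, 8, 2, 1, 6] cursor@7
After 5 (delete_current): list=[28, 4, 8, 2, 1, 6] cursor@4
After 6 (prev): list=[28, 4, 8, 2, 1, 6] cursor@28
After 7 (next): list=[28, 4, 8, 2, 1, 6] cursor@4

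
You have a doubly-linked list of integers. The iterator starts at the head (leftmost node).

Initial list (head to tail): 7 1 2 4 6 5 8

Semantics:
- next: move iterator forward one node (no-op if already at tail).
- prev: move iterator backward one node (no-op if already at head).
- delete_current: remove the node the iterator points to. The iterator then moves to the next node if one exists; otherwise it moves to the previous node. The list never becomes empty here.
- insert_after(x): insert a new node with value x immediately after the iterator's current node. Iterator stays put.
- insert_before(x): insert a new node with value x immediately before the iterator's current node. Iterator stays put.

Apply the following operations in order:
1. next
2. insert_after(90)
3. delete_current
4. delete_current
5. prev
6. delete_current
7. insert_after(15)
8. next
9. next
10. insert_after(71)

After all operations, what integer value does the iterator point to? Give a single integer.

After 1 (next): list=[7, 1, 2, 4, 6, 5, 8] cursor@1
After 2 (insert_after(90)): list=[7, 1, 90, 2, 4, 6, 5, 8] cursor@1
After 3 (delete_current): list=[7, 90, 2, 4, 6, 5, 8] cursor@90
After 4 (delete_current): list=[7, 2, 4, 6, 5, 8] cursor@2
After 5 (prev): list=[7, 2, 4, 6, 5, 8] cursor@7
After 6 (delete_current): list=[2, 4, 6, 5, 8] cursor@2
After 7 (insert_after(15)): list=[2, 15, 4, 6, 5, 8] cursor@2
After 8 (next): list=[2, 15, 4, 6, 5, 8] cursor@15
After 9 (next): list=[2, 15, 4, 6, 5, 8] cursor@4
After 10 (insert_after(71)): list=[2, 15, 4, 71, 6, 5, 8] cursor@4

Answer: 4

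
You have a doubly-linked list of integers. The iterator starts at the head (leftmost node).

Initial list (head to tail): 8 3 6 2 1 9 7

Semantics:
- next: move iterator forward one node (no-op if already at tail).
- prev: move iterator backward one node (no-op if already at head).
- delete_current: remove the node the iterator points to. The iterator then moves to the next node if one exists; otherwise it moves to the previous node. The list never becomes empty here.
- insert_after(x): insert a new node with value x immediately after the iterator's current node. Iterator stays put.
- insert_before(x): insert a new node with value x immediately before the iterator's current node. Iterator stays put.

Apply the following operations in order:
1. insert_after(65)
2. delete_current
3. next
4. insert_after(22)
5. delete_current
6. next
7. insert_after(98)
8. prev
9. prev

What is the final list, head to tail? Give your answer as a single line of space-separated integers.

After 1 (insert_after(65)): list=[8, 65, 3, 6, 2, 1, 9, 7] cursor@8
After 2 (delete_current): list=[65, 3, 6, 2, 1, 9, 7] cursor@65
After 3 (next): list=[65, 3, 6, 2, 1, 9, 7] cursor@3
After 4 (insert_after(22)): list=[65, 3, 22, 6, 2, 1, 9, 7] cursor@3
After 5 (delete_current): list=[65, 22, 6, 2, 1, 9, 7] cursor@22
After 6 (next): list=[65, 22, 6, 2, 1, 9, 7] cursor@6
After 7 (insert_after(98)): list=[65, 22, 6, 98, 2, 1, 9, 7] cursor@6
After 8 (prev): list=[65, 22, 6, 98, 2, 1, 9, 7] cursor@22
After 9 (prev): list=[65, 22, 6, 98, 2, 1, 9, 7] cursor@65

Answer: 65 22 6 98 2 1 9 7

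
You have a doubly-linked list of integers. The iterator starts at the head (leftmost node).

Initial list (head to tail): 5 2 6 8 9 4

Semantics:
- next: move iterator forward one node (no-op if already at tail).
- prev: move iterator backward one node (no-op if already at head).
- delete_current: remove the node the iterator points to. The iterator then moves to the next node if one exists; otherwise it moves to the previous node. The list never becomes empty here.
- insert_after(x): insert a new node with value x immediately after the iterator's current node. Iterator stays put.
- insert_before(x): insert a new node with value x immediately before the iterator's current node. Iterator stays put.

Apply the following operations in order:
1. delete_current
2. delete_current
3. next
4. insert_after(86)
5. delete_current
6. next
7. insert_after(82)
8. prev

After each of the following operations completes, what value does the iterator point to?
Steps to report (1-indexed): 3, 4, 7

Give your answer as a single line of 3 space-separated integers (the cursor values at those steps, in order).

After 1 (delete_current): list=[2, 6, 8, 9, 4] cursor@2
After 2 (delete_current): list=[6, 8, 9, 4] cursor@6
After 3 (next): list=[6, 8, 9, 4] cursor@8
After 4 (insert_after(86)): list=[6, 8, 86, 9, 4] cursor@8
After 5 (delete_current): list=[6, 86, 9, 4] cursor@86
After 6 (next): list=[6, 86, 9, 4] cursor@9
After 7 (insert_after(82)): list=[6, 86, 9, 82, 4] cursor@9
After 8 (prev): list=[6, 86, 9, 82, 4] cursor@86

Answer: 8 8 9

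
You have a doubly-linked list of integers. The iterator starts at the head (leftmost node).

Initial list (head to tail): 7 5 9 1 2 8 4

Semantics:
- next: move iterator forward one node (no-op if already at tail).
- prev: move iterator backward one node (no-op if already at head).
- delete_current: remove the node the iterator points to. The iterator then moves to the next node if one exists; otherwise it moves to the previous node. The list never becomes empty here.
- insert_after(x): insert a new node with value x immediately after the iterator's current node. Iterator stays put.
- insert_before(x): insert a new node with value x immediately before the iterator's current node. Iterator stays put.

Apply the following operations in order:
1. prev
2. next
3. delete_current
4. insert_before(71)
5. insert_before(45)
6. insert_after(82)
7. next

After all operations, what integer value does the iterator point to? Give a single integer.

After 1 (prev): list=[7, 5, 9, 1, 2, 8, 4] cursor@7
After 2 (next): list=[7, 5, 9, 1, 2, 8, 4] cursor@5
After 3 (delete_current): list=[7, 9, 1, 2, 8, 4] cursor@9
After 4 (insert_before(71)): list=[7, 71, 9, 1, 2, 8, 4] cursor@9
After 5 (insert_before(45)): list=[7, 71, 45, 9, 1, 2, 8, 4] cursor@9
After 6 (insert_after(82)): list=[7, 71, 45, 9, 82, 1, 2, 8, 4] cursor@9
After 7 (next): list=[7, 71, 45, 9, 82, 1, 2, 8, 4] cursor@82

Answer: 82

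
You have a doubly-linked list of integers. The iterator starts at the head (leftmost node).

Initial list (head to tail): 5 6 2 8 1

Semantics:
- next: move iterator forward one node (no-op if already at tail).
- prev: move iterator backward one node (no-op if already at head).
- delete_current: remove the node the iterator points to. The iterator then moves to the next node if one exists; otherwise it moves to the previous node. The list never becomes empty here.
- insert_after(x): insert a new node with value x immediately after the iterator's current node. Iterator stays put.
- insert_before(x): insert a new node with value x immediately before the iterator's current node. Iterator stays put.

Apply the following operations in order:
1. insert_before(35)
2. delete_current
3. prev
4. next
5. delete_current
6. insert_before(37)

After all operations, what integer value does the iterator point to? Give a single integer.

Answer: 2

Derivation:
After 1 (insert_before(35)): list=[35, 5, 6, 2, 8, 1] cursor@5
After 2 (delete_current): list=[35, 6, 2, 8, 1] cursor@6
After 3 (prev): list=[35, 6, 2, 8, 1] cursor@35
After 4 (next): list=[35, 6, 2, 8, 1] cursor@6
After 5 (delete_current): list=[35, 2, 8, 1] cursor@2
After 6 (insert_before(37)): list=[35, 37, 2, 8, 1] cursor@2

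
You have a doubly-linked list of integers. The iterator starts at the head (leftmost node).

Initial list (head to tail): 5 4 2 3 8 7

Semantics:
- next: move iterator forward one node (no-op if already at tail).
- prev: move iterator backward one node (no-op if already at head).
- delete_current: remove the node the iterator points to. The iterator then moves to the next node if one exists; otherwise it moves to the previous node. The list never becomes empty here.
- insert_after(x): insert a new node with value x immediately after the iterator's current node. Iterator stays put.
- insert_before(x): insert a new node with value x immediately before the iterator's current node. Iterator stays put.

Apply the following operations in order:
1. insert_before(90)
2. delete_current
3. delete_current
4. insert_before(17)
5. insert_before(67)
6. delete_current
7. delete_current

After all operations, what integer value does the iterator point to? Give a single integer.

After 1 (insert_before(90)): list=[90, 5, 4, 2, 3, 8, 7] cursor@5
After 2 (delete_current): list=[90, 4, 2, 3, 8, 7] cursor@4
After 3 (delete_current): list=[90, 2, 3, 8, 7] cursor@2
After 4 (insert_before(17)): list=[90, 17, 2, 3, 8, 7] cursor@2
After 5 (insert_before(67)): list=[90, 17, 67, 2, 3, 8, 7] cursor@2
After 6 (delete_current): list=[90, 17, 67, 3, 8, 7] cursor@3
After 7 (delete_current): list=[90, 17, 67, 8, 7] cursor@8

Answer: 8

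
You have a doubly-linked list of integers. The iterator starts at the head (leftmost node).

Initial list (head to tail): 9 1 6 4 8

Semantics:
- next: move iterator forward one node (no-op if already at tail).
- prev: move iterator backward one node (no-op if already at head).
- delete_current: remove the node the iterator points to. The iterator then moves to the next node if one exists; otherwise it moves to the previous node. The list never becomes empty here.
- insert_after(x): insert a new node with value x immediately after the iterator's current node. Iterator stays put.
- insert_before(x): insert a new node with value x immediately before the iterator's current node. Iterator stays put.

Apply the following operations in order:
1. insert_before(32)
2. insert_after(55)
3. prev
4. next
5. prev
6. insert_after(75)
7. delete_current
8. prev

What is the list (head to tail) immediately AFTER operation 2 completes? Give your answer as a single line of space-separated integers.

After 1 (insert_before(32)): list=[32, 9, 1, 6, 4, 8] cursor@9
After 2 (insert_after(55)): list=[32, 9, 55, 1, 6, 4, 8] cursor@9

Answer: 32 9 55 1 6 4 8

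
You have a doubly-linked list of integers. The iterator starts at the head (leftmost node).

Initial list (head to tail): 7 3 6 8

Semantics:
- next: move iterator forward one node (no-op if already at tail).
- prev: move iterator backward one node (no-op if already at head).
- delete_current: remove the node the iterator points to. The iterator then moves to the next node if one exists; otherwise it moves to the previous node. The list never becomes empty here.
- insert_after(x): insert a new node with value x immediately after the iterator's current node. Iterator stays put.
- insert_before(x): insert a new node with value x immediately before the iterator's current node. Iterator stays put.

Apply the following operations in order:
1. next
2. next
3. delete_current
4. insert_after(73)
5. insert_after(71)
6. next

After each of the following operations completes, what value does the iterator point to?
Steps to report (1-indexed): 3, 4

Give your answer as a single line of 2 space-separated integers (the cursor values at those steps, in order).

Answer: 8 8

Derivation:
After 1 (next): list=[7, 3, 6, 8] cursor@3
After 2 (next): list=[7, 3, 6, 8] cursor@6
After 3 (delete_current): list=[7, 3, 8] cursor@8
After 4 (insert_after(73)): list=[7, 3, 8, 73] cursor@8
After 5 (insert_after(71)): list=[7, 3, 8, 71, 73] cursor@8
After 6 (next): list=[7, 3, 8, 71, 73] cursor@71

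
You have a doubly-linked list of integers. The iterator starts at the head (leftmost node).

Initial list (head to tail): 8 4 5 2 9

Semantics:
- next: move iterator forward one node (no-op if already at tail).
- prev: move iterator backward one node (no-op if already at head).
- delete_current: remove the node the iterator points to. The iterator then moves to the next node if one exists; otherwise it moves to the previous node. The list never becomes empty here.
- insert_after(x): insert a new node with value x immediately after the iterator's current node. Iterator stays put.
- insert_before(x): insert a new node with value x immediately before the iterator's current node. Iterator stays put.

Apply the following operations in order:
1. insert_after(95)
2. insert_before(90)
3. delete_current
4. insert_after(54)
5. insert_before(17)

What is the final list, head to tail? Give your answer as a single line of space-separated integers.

After 1 (insert_after(95)): list=[8, 95, 4, 5, 2, 9] cursor@8
After 2 (insert_before(90)): list=[90, 8, 95, 4, 5, 2, 9] cursor@8
After 3 (delete_current): list=[90, 95, 4, 5, 2, 9] cursor@95
After 4 (insert_after(54)): list=[90, 95, 54, 4, 5, 2, 9] cursor@95
After 5 (insert_before(17)): list=[90, 17, 95, 54, 4, 5, 2, 9] cursor@95

Answer: 90 17 95 54 4 5 2 9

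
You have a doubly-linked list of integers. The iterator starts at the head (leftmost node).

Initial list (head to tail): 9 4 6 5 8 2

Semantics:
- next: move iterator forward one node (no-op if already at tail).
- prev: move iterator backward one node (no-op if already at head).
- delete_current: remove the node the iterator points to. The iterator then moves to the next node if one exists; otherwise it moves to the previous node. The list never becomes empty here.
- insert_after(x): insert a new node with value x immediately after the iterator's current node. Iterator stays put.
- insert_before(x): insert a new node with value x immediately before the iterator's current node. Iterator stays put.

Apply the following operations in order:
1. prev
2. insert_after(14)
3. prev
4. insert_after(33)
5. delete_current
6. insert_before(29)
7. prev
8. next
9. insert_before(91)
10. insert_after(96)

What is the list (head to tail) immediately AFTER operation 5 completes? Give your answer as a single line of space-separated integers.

After 1 (prev): list=[9, 4, 6, 5, 8, 2] cursor@9
After 2 (insert_after(14)): list=[9, 14, 4, 6, 5, 8, 2] cursor@9
After 3 (prev): list=[9, 14, 4, 6, 5, 8, 2] cursor@9
After 4 (insert_after(33)): list=[9, 33, 14, 4, 6, 5, 8, 2] cursor@9
After 5 (delete_current): list=[33, 14, 4, 6, 5, 8, 2] cursor@33

Answer: 33 14 4 6 5 8 2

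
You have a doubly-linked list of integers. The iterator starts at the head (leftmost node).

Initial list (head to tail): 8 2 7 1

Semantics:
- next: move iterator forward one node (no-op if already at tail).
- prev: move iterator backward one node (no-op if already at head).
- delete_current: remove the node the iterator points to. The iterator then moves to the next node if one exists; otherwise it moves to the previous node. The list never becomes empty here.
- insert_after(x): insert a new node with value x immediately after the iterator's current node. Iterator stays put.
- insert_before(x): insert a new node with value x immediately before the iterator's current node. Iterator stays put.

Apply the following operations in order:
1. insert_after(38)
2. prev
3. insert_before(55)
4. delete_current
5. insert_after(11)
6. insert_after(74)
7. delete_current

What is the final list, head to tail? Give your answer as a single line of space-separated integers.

After 1 (insert_after(38)): list=[8, 38, 2, 7, 1] cursor@8
After 2 (prev): list=[8, 38, 2, 7, 1] cursor@8
After 3 (insert_before(55)): list=[55, 8, 38, 2, 7, 1] cursor@8
After 4 (delete_current): list=[55, 38, 2, 7, 1] cursor@38
After 5 (insert_after(11)): list=[55, 38, 11, 2, 7, 1] cursor@38
After 6 (insert_after(74)): list=[55, 38, 74, 11, 2, 7, 1] cursor@38
After 7 (delete_current): list=[55, 74, 11, 2, 7, 1] cursor@74

Answer: 55 74 11 2 7 1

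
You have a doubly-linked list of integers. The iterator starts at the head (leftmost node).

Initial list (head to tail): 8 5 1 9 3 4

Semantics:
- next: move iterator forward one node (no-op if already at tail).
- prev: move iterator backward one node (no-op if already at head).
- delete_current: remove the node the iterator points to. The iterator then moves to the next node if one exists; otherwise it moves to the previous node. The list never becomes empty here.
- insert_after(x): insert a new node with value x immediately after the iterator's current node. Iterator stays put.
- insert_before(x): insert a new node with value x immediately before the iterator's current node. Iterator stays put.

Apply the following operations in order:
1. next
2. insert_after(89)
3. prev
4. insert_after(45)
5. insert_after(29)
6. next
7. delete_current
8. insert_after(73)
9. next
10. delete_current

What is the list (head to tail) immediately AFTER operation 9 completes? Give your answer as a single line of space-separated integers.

Answer: 8 45 73 5 89 1 9 3 4

Derivation:
After 1 (next): list=[8, 5, 1, 9, 3, 4] cursor@5
After 2 (insert_after(89)): list=[8, 5, 89, 1, 9, 3, 4] cursor@5
After 3 (prev): list=[8, 5, 89, 1, 9, 3, 4] cursor@8
After 4 (insert_after(45)): list=[8, 45, 5, 89, 1, 9, 3, 4] cursor@8
After 5 (insert_after(29)): list=[8, 29, 45, 5, 89, 1, 9, 3, 4] cursor@8
After 6 (next): list=[8, 29, 45, 5, 89, 1, 9, 3, 4] cursor@29
After 7 (delete_current): list=[8, 45, 5, 89, 1, 9, 3, 4] cursor@45
After 8 (insert_after(73)): list=[8, 45, 73, 5, 89, 1, 9, 3, 4] cursor@45
After 9 (next): list=[8, 45, 73, 5, 89, 1, 9, 3, 4] cursor@73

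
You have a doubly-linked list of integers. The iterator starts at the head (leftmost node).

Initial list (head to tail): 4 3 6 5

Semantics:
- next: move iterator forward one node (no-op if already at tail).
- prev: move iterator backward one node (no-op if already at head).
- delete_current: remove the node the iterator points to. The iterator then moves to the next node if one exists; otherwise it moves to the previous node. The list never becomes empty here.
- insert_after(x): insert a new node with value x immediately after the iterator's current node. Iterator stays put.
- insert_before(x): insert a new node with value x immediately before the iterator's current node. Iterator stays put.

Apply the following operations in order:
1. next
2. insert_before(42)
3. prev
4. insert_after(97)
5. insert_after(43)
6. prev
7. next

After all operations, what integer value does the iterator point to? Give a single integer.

After 1 (next): list=[4, 3, 6, 5] cursor@3
After 2 (insert_before(42)): list=[4, 42, 3, 6, 5] cursor@3
After 3 (prev): list=[4, 42, 3, 6, 5] cursor@42
After 4 (insert_after(97)): list=[4, 42, 97, 3, 6, 5] cursor@42
After 5 (insert_after(43)): list=[4, 42, 43, 97, 3, 6, 5] cursor@42
After 6 (prev): list=[4, 42, 43, 97, 3, 6, 5] cursor@4
After 7 (next): list=[4, 42, 43, 97, 3, 6, 5] cursor@42

Answer: 42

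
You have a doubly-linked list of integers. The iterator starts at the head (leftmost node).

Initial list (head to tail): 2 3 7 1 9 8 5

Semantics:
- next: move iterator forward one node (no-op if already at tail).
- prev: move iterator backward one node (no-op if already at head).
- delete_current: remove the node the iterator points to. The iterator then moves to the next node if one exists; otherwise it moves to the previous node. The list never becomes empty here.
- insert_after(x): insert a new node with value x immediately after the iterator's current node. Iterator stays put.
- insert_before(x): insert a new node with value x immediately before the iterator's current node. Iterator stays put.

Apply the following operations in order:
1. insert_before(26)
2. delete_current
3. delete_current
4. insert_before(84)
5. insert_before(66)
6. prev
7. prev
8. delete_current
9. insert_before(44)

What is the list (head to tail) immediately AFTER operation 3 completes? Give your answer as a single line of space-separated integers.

Answer: 26 7 1 9 8 5

Derivation:
After 1 (insert_before(26)): list=[26, 2, 3, 7, 1, 9, 8, 5] cursor@2
After 2 (delete_current): list=[26, 3, 7, 1, 9, 8, 5] cursor@3
After 3 (delete_current): list=[26, 7, 1, 9, 8, 5] cursor@7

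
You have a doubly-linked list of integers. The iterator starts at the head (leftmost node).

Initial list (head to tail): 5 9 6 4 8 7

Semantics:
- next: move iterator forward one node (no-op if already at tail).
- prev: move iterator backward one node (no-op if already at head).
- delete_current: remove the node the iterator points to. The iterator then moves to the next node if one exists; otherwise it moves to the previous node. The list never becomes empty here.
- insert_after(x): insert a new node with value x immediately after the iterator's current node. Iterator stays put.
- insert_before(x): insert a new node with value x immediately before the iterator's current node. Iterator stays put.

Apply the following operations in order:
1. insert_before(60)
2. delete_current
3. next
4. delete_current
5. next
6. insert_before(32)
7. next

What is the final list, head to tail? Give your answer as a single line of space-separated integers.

Answer: 60 9 4 32 8 7

Derivation:
After 1 (insert_before(60)): list=[60, 5, 9, 6, 4, 8, 7] cursor@5
After 2 (delete_current): list=[60, 9, 6, 4, 8, 7] cursor@9
After 3 (next): list=[60, 9, 6, 4, 8, 7] cursor@6
After 4 (delete_current): list=[60, 9, 4, 8, 7] cursor@4
After 5 (next): list=[60, 9, 4, 8, 7] cursor@8
After 6 (insert_before(32)): list=[60, 9, 4, 32, 8, 7] cursor@8
After 7 (next): list=[60, 9, 4, 32, 8, 7] cursor@7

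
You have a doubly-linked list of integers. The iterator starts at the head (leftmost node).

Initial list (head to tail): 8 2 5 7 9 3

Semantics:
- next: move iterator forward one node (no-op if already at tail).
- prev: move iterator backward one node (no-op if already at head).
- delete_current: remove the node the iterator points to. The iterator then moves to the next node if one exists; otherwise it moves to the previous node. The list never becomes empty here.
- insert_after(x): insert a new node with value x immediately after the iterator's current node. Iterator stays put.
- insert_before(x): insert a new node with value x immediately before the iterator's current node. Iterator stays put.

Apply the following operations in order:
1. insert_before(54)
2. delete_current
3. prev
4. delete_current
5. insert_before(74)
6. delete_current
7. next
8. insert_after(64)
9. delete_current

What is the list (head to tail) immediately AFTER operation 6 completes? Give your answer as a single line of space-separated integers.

After 1 (insert_before(54)): list=[54, 8, 2, 5, 7, 9, 3] cursor@8
After 2 (delete_current): list=[54, 2, 5, 7, 9, 3] cursor@2
After 3 (prev): list=[54, 2, 5, 7, 9, 3] cursor@54
After 4 (delete_current): list=[2, 5, 7, 9, 3] cursor@2
After 5 (insert_before(74)): list=[74, 2, 5, 7, 9, 3] cursor@2
After 6 (delete_current): list=[74, 5, 7, 9, 3] cursor@5

Answer: 74 5 7 9 3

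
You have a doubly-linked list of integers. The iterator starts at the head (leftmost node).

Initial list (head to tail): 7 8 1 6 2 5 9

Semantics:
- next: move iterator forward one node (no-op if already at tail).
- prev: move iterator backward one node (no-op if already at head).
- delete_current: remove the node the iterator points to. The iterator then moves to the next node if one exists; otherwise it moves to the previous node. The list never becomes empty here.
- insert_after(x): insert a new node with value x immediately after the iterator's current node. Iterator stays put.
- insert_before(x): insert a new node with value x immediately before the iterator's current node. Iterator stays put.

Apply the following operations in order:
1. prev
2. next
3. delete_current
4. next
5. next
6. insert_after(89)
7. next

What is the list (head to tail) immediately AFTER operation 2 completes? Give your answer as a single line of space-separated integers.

Answer: 7 8 1 6 2 5 9

Derivation:
After 1 (prev): list=[7, 8, 1, 6, 2, 5, 9] cursor@7
After 2 (next): list=[7, 8, 1, 6, 2, 5, 9] cursor@8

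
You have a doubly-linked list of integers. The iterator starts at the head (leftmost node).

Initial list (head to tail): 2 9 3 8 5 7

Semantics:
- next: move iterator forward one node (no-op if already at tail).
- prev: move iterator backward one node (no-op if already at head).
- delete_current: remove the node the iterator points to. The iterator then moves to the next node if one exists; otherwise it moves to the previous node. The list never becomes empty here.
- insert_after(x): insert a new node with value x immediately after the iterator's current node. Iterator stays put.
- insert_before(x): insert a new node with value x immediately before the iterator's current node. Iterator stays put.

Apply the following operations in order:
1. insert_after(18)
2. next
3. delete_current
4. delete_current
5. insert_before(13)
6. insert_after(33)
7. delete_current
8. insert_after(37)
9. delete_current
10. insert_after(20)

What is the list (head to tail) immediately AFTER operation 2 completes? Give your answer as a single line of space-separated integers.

After 1 (insert_after(18)): list=[2, 18, 9, 3, 8, 5, 7] cursor@2
After 2 (next): list=[2, 18, 9, 3, 8, 5, 7] cursor@18

Answer: 2 18 9 3 8 5 7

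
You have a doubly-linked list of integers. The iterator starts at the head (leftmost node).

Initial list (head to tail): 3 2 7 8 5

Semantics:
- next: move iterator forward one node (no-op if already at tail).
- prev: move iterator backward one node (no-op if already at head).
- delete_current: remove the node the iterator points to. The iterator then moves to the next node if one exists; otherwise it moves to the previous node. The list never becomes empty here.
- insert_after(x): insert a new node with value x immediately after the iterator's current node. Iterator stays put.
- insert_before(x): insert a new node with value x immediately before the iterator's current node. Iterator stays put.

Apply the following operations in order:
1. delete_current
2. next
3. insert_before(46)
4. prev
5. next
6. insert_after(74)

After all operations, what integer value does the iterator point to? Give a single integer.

Answer: 7

Derivation:
After 1 (delete_current): list=[2, 7, 8, 5] cursor@2
After 2 (next): list=[2, 7, 8, 5] cursor@7
After 3 (insert_before(46)): list=[2, 46, 7, 8, 5] cursor@7
After 4 (prev): list=[2, 46, 7, 8, 5] cursor@46
After 5 (next): list=[2, 46, 7, 8, 5] cursor@7
After 6 (insert_after(74)): list=[2, 46, 7, 74, 8, 5] cursor@7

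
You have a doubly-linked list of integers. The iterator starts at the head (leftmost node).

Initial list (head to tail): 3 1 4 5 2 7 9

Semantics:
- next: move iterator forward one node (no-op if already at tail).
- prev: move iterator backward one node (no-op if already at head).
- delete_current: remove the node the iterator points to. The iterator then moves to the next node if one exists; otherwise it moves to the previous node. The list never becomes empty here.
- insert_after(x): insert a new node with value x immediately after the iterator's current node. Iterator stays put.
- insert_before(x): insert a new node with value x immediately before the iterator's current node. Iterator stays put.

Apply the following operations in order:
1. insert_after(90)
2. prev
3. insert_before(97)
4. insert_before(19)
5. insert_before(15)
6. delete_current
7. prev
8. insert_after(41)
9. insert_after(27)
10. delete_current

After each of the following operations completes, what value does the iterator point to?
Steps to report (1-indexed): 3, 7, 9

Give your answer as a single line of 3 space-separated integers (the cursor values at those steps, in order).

After 1 (insert_after(90)): list=[3, 90, 1, 4, 5, 2, 7, 9] cursor@3
After 2 (prev): list=[3, 90, 1, 4, 5, 2, 7, 9] cursor@3
After 3 (insert_before(97)): list=[97, 3, 90, 1, 4, 5, 2, 7, 9] cursor@3
After 4 (insert_before(19)): list=[97, 19, 3, 90, 1, 4, 5, 2, 7, 9] cursor@3
After 5 (insert_before(15)): list=[97, 19, 15, 3, 90, 1, 4, 5, 2, 7, 9] cursor@3
After 6 (delete_current): list=[97, 19, 15, 90, 1, 4, 5, 2, 7, 9] cursor@90
After 7 (prev): list=[97, 19, 15, 90, 1, 4, 5, 2, 7, 9] cursor@15
After 8 (insert_after(41)): list=[97, 19, 15, 41, 90, 1, 4, 5, 2, 7, 9] cursor@15
After 9 (insert_after(27)): list=[97, 19, 15, 27, 41, 90, 1, 4, 5, 2, 7, 9] cursor@15
After 10 (delete_current): list=[97, 19, 27, 41, 90, 1, 4, 5, 2, 7, 9] cursor@27

Answer: 3 15 15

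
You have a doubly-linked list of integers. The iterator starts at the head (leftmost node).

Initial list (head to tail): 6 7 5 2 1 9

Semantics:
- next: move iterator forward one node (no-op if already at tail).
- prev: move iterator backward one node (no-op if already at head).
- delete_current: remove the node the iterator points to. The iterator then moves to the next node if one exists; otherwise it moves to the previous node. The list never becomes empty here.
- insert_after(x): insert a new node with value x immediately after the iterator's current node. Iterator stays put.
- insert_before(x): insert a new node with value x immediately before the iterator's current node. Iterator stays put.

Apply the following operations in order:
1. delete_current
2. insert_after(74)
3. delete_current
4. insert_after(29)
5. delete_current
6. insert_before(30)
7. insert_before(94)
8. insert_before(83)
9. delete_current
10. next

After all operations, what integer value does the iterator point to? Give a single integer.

After 1 (delete_current): list=[7, 5, 2, 1, 9] cursor@7
After 2 (insert_after(74)): list=[7, 74, 5, 2, 1, 9] cursor@7
After 3 (delete_current): list=[74, 5, 2, 1, 9] cursor@74
After 4 (insert_after(29)): list=[74, 29, 5, 2, 1, 9] cursor@74
After 5 (delete_current): list=[29, 5, 2, 1, 9] cursor@29
After 6 (insert_before(30)): list=[30, 29, 5, 2, 1, 9] cursor@29
After 7 (insert_before(94)): list=[30, 94, 29, 5, 2, 1, 9] cursor@29
After 8 (insert_before(83)): list=[30, 94, 83, 29, 5, 2, 1, 9] cursor@29
After 9 (delete_current): list=[30, 94, 83, 5, 2, 1, 9] cursor@5
After 10 (next): list=[30, 94, 83, 5, 2, 1, 9] cursor@2

Answer: 2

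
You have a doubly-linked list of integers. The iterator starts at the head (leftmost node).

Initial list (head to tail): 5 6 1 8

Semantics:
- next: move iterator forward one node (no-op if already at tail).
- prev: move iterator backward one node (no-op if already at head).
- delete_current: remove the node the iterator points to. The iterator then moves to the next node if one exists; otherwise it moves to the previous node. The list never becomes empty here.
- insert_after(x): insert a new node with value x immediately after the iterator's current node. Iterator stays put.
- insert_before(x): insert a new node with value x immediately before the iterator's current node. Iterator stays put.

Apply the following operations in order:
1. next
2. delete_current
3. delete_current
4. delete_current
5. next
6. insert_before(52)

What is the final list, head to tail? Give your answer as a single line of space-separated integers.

After 1 (next): list=[5, 6, 1, 8] cursor@6
After 2 (delete_current): list=[5, 1, 8] cursor@1
After 3 (delete_current): list=[5, 8] cursor@8
After 4 (delete_current): list=[5] cursor@5
After 5 (next): list=[5] cursor@5
After 6 (insert_before(52)): list=[52, 5] cursor@5

Answer: 52 5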